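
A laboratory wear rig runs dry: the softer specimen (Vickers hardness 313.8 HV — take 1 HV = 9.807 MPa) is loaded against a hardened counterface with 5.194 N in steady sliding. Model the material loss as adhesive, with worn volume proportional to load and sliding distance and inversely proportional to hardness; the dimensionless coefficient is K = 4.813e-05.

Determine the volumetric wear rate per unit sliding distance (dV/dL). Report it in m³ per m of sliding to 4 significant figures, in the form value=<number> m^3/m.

value=8.123e-14 m^3/m

Displayed values are rounded — each operation keeps full float precision. Rounded just once: four significant digits.
Convert: Hardness H = 313.8 HV × 9.807 MPa/HV = 3077 MPa = 3.077e+09 Pa.
Restated in SI base units: W = 5.194 N, H = 3.077e+09 Pa, K = 4.813e-05.
The wear rate dV/dL = K·W/H — distance-free: 4.813e-05 · 5.194 / 3.077e+09 = 8.123e-14 m³/m.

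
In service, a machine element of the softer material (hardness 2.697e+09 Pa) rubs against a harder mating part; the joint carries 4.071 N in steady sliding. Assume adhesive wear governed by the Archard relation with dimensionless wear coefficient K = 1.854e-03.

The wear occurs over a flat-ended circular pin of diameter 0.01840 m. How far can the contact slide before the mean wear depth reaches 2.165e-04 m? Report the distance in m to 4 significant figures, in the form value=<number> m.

Each operation maintains full float precision. The intermediates appear rounded. Rounded just once to four significant figures.
Contact area A = π·d²/4 = π·(0.01840 m)²/4 = 2.659e-04 m².
Collected in SI base units: W = 4.071 N, H = 2.697e+09 Pa, K = 1.854e-03.
Allowed volume V_lim = h_lim·A = 2.165e-04 · 2.659e-04 = 5.757e-08 m³.
So the life L = V_lim·H/(K·W) = 5.757e-08 · 2.697e+09 / (1.854e-03 · 4.071) = 2.057e+04 m.

value=2.057e+04 m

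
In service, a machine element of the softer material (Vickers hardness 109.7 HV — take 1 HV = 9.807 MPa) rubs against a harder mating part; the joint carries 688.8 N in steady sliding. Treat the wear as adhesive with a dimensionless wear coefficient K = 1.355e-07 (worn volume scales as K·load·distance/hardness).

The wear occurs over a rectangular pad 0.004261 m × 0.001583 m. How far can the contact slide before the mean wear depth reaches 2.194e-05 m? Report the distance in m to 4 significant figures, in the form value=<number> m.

value=1706 m

All working math holds exact precision — the intermediates are displayed rounded; a lone final rounding to 4 significant digits.
Convert: Hardness H = 109.7 HV × 9.807 MPa/HV = 1076 MPa = 1.076e+09 Pa.
Convert: Contact area A = 0.004261 m × 0.001583 m = 6.745e-06 m².
In SI base units, W = 688.8 N, H = 1.076e+09 Pa, K = 1.355e-07.
Allowed volume V_lim = h_lim·A = 2.194e-05 · 6.745e-06 = 1.480e-10 m³.
So the life L = V_lim·H/(K·W) = 1.480e-10 · 1.076e+09 / (1.355e-07 · 688.8) = 1706 m.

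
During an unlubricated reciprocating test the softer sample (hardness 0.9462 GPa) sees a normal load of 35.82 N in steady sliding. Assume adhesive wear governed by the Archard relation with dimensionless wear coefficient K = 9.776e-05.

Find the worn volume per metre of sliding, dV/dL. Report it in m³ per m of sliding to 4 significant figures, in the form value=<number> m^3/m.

value=3.701e-12 m^3/m

Intermediates are shown rounded; the algebra holds exact precision; one last rounding: four significant figures.
Hardness H = 0.9462 GPa = 9.462e+08 Pa.
SI base units throughout: W = 35.82 N, H = 9.462e+08 Pa, K = 9.776e-05.
Rate of wear dV/dL = K·W/H (no L dependence): 9.776e-05 · 35.82 / 9.462e+08 = 3.701e-12 m³/m.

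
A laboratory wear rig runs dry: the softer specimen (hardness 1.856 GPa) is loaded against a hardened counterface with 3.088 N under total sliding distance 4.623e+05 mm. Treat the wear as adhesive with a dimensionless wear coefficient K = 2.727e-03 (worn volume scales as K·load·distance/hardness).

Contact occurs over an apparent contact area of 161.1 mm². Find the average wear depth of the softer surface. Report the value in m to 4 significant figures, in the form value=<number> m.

The intermediates are displayed rounded — the algebra carries full float precision. Rounded once at the end to 4 significant digits.
Distance covered L = 4.623e+05 mm = 462.3 m.
Hardness H = 1.856 GPa = 1.856e+09 Pa.
Contact area A = 161.1 mm² = 1.611e-04 m².
Working in SI base units: W = 3.088 N, H = 1.856e+09 Pa, K = 2.727e-03.
Apply Archard: V = K·W·L/H = 2.727e-03 · 3.088 · 462.3 / 1.856e+09 = 2.098e-09 m³.
Wear depth h = V/A = 2.098e-09 / 1.611e-04 = 1.302e-05 m.

value=1.302e-05 m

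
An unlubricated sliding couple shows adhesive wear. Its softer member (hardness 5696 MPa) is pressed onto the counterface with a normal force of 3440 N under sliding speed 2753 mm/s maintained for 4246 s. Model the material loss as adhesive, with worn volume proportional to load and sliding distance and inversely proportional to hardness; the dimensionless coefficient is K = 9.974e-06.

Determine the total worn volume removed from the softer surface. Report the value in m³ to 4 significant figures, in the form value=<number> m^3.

value=7.041e-08 m^3

Every step holds exact precision — the intermediates are displayed rounded, and one last rounding: four significant digits.
Convert: Sliding speed v = 2753 mm/s = 2.753 m/s. The distance L = v·t = 2.753 m/s × 4246 s = 1.169e+04 m.
Convert: Hardness H = 5696 MPa = 5.696e+09 Pa.
In SI base units: W = 3440 N, H = 5.696e+09 Pa, K = 9.974e-06.
Volume removed: V = K·W·L/H = 9.974e-06 · 3440 · 1.169e+04 / 5.696e+09 = 7.041e-08 m³.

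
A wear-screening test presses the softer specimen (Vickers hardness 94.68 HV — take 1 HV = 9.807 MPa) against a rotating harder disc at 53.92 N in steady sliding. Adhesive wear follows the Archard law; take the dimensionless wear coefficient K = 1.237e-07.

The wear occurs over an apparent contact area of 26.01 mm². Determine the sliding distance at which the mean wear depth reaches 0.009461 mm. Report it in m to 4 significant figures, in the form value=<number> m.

Intermediate values are displayed rounded, and every step maintains exact precision, and rounded just once, at 4 significant digits.
Convert: Hardness H = 94.68 HV × 9.807 MPa/HV = 928.5 MPa = 9.285e+08 Pa.
Convert: Contact area A = 26.01 mm² = 2.601e-05 m².
Convert: Depth limit h_lim = 0.009461 mm = 9.461e-06 m.
Restated in SI base units: W = 53.92 N, H = 9.285e+08 Pa, K = 1.237e-07.
At the depth limit, V_lim = h_lim·A = 9.461e-06 · 2.601e-05 = 2.461e-10 m³.
Sliding life L = V_lim·H/(K·W) = 2.461e-10 · 9.285e+08 / (1.237e-07 · 53.92) = 3.426e+04 m.

value=3.426e+04 m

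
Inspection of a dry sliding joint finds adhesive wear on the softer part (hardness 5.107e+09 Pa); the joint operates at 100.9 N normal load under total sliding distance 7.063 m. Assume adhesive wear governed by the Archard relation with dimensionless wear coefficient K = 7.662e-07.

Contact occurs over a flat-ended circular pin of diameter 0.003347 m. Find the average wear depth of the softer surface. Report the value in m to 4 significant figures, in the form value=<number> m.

value=1.215e-08 m

All arithmetic keeps exact precision, and displayed values are rounded; rounded once at the end: 4 significant figures.
Convert: Contact area A = π·d²/4 = π·(0.003347 m)²/4 = 8.798e-06 m².
Restated in SI base units: W = 100.9 N, H = 5.107e+09 Pa, K = 7.662e-07.
Archard relation: V = K·W·L/H = 7.662e-07 · 100.9 · 7.063 / 5.107e+09 = 1.069e-13 m³.
Depth of wear h = V/A = 1.069e-13 / 8.798e-06 = 1.215e-08 m.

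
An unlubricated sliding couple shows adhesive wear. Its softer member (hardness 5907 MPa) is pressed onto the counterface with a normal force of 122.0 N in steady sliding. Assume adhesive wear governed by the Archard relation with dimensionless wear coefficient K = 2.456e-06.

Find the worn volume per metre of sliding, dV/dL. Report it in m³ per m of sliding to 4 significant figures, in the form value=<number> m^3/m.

Displayed values are rounded — every step holds full precision, and rounded just once, at four significant figures.
Hardness H = 5907 MPa = 5.907e+09 Pa.
Restated in SI base units: W = 122.0 N, H = 5.907e+09 Pa, K = 2.456e-06.
The wear rate dV/dL = K·W/H (independent of L): 2.456e-06 · 122.0 / 5.907e+09 = 5.072e-14 m³/m.

value=5.072e-14 m^3/m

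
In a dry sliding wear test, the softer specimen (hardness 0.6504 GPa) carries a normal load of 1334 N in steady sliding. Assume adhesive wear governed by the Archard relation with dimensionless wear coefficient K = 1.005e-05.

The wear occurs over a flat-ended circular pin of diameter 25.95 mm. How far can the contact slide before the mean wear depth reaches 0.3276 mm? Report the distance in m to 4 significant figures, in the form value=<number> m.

value=8406 m

The intermediates are displayed rounded. Every step maintains exact precision, and one last rounding to four significant figures.
Convert: Hardness H = 0.6504 GPa = 6.504e+08 Pa.
Convert: Pin diameter d = 25.95 mm = 0.02595 m. Contact area A = π·d²/4 = π·(0.02595 m)²/4 = 5.289e-04 m².
Convert: Depth limit h_lim = 0.3276 mm = 3.276e-04 m.
In SI base units: W = 1334 N, H = 6.504e+08 Pa, K = 1.005e-05.
Volume at the limit: V_lim = h_lim·A = 3.276e-04 · 5.289e-04 = 1.733e-07 m³.
Thus life L = V_lim·H/(K·W) = 1.733e-07 · 6.504e+08 / (1.005e-05 · 1334) = 8406 m.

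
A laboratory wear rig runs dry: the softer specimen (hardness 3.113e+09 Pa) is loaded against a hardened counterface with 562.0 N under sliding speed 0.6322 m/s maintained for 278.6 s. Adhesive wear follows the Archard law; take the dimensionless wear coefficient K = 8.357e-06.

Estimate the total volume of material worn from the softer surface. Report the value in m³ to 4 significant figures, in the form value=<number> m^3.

All arithmetic holds exact precision — the intermediates appear rounded, and one last rounding, at four significant figures.
Convert: Distance covered L = v·t = 0.6322 m/s × 278.6 s = 176.1 m.
In SI base units: W = 562.0 N, H = 3.113e+09 Pa, K = 8.357e-06.
Wear volume V = K·W·L/H = 8.357e-06 · 562.0 · 176.1 / 3.113e+09 = 2.657e-10 m³.

value=2.657e-10 m^3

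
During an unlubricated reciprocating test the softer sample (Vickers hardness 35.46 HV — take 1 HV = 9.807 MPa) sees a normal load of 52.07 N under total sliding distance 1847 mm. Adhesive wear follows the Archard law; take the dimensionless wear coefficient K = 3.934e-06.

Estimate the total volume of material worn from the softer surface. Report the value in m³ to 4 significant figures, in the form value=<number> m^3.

Printed values are rounded; the computation carries full float precision. Rounded just once, at 4 significant digits.
Convert: Total distance L = 1847 mm = 1.847 m.
Convert: Hardness H = 35.46 HV × 9.807 MPa/HV = 347.8 MPa = 3.478e+08 Pa.
Working in SI base units: W = 52.07 N, H = 3.478e+08 Pa, K = 3.934e-06.
Volume removed: V = K·W·L/H = 3.934e-06 · 52.07 · 1.847 / 3.478e+08 = 1.088e-12 m³.

value=1.088e-12 m^3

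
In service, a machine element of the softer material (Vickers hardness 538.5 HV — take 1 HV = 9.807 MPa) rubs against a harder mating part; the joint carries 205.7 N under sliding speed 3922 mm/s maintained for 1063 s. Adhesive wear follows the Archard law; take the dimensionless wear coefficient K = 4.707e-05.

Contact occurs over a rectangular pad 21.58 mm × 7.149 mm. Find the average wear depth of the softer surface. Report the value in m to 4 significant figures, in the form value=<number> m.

value=4.955e-05 m

Printed values are rounded — each operation holds full precision. Rounded just once, at 4 significant figures.
Sliding speed v = 3922 mm/s = 3.922 m/s. Path length L = v·t = 3.922 m/s × 1063 s = 4169 m.
Hardness H = 538.5 HV × 9.807 MPa/HV = 5281 MPa = 5.281e+09 Pa.
Pad sides 21.58 mm × 7.149 mm = 0.02158 m × 0.007149 m. Contact area A = 0.02158 m × 0.007149 m = 1.543e-04 m².
Restated in SI base units: W = 205.7 N, H = 5.281e+09 Pa, K = 4.707e-05.
Archard volume V = K·W·L/H = 4.707e-05 · 205.7 · 4169 / 5.281e+09 = 7.644e-09 m³.
Depth h = V/A = 7.644e-09 / 1.543e-04 = 4.955e-05 m.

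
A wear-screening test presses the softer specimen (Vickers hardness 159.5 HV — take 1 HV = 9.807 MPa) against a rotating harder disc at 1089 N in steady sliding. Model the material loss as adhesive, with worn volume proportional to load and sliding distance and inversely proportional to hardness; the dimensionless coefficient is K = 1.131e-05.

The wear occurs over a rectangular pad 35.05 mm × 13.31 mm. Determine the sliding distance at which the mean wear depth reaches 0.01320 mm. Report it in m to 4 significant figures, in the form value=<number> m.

value=782.1 m

The intermediates are printed rounded — all working math holds full precision; rounded once at the end, at 4 significant digits.
Convert: Hardness H = 159.5 HV × 9.807 MPa/HV = 1564 MPa = 1.564e+09 Pa.
Convert: Pad sides 35.05 mm × 13.31 mm = 0.03505 m × 0.01331 m. Contact area A = 0.03505 m × 0.01331 m = 4.665e-04 m².
Convert: Depth limit h_lim = 0.01320 mm = 1.320e-05 m.
In SI base units: W = 1089 N, H = 1.564e+09 Pa, K = 1.131e-05.
Permissible volume V_lim = h_lim·A = 1.320e-05 · 4.665e-04 = 6.158e-09 m³.
Sliding life L = V_lim·H/(K·W) = 6.158e-09 · 1.564e+09 / (1.131e-05 · 1089) = 782.1 m.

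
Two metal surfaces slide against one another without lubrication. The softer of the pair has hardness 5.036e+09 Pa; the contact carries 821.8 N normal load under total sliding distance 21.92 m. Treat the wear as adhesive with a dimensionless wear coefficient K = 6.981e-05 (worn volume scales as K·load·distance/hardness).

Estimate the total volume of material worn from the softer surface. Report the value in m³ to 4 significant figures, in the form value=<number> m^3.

Each operation holds full precision — the intermediates are printed rounded. Rounded just once: four significant digits.
As SI base values: W = 821.8 N, H = 5.036e+09 Pa, K = 6.981e-05.
Wear volume V = K·W·L/H = 6.981e-05 · 821.8 · 21.92 / 5.036e+09 = 2.497e-10 m³.

value=2.497e-10 m^3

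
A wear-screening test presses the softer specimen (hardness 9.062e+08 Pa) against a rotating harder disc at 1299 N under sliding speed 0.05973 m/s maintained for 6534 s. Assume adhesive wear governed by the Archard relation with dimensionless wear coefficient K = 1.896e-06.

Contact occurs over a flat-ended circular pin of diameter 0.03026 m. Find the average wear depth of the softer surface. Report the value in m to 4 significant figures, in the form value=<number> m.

value=1.475e-06 m

Each operation holds exact precision; shown intermediates are rounded — one last rounding to four significant figures.
Convert: Total distance L = v·t = 0.05973 m/s × 6534 s = 390.3 m.
Convert: Contact area A = π·d²/4 = π·(0.03026 m)²/4 = 7.192e-04 m².
As SI base values: W = 1299 N, H = 9.062e+08 Pa, K = 1.896e-06.
Volume removed: V = K·W·L/H = 1.896e-06 · 1299 · 390.3 / 9.062e+08 = 1.061e-09 m³.
Mean wear depth h = V/A = 1.061e-09 / 7.192e-04 = 1.475e-06 m.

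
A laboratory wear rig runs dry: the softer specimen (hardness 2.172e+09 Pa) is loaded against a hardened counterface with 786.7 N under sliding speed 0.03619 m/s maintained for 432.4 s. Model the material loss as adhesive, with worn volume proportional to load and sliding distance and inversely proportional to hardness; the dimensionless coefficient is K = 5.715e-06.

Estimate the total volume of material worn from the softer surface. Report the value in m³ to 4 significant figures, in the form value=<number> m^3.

value=3.239e-11 m^3

Intermediates appear rounded; all arithmetic holds full precision, and rounded just once to four significant digits.
Convert: The distance L = v·t = 0.03619 m/s × 432.4 s = 15.65 m.
As SI base values: W = 786.7 N, H = 2.172e+09 Pa, K = 5.715e-06.
Archard volume V = K·W·L/H = 5.715e-06 · 786.7 · 15.65 / 2.172e+09 = 3.239e-11 m³.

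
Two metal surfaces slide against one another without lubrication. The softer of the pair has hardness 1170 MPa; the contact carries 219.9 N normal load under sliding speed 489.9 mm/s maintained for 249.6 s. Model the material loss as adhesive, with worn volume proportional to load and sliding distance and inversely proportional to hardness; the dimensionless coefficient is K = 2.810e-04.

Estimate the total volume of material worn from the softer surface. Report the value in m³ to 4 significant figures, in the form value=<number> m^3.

value=6.458e-09 m^3

All arithmetic holds full precision, and the intermediates are shown rounded. Rounded just once, at four significant digits.
Convert: Sliding speed v = 489.9 mm/s = 0.4899 m/s. Sliding distance L = v·t = 0.4899 m/s × 249.6 s = 122.3 m.
Convert: Hardness H = 1170 MPa = 1.170e+09 Pa.
Restated in SI base units: W = 219.9 N, H = 1.170e+09 Pa, K = 2.810e-04.
Archard volume V = K·W·L/H = 2.810e-04 · 219.9 · 122.3 / 1.170e+09 = 6.458e-09 m³.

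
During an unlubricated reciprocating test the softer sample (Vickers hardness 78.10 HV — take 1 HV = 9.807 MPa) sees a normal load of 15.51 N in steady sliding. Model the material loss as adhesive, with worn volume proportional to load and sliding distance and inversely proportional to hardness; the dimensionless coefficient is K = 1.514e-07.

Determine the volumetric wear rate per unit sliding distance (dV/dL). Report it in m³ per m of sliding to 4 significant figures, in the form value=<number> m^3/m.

The algebra runs at full float precision — the intermediates appear rounded, and rounded just once: 4 significant digits.
Hardness H = 78.10 HV × 9.807 MPa/HV = 765.9 MPa = 7.659e+08 Pa.
In SI base units: W = 15.51 N, H = 7.659e+08 Pa, K = 1.514e-07.
Volumetric rate dV/dL = K·W/H: 1.514e-07 · 15.51 / 7.659e+08 = 3.066e-15 m³/m.

value=3.066e-15 m^3/m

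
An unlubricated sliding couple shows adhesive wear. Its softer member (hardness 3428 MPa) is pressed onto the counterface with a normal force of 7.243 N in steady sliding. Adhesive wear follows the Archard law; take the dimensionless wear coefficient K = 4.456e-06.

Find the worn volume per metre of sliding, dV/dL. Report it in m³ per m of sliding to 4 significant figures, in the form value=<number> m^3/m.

value=9.415e-15 m^3/m

Every step carries full float precision — shown intermediates are rounded, and a lone final rounding: 4 significant digits.
Convert: Hardness H = 3428 MPa = 3.428e+09 Pa.
In SI base units, W = 7.243 N, H = 3.428e+09 Pa, K = 4.456e-06.
The wear rate dV/dL = K·W/H, per unit distance: 4.456e-06 · 7.243 / 3.428e+09 = 9.415e-15 m³/m.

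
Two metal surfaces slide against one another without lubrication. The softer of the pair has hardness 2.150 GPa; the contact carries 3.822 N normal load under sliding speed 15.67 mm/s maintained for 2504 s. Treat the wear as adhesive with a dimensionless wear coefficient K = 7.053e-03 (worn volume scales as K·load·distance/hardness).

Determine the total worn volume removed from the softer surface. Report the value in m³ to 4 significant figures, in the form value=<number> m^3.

Quoted intermediates are rounded, and the computation carries exact precision — rounded just once, at four significant digits.
Convert: Sliding speed v = 15.67 mm/s = 0.01567 m/s. Path length L = v·t = 0.01567 m/s × 2504 s = 39.24 m.
Convert: Hardness H = 2.150 GPa = 2.150e+09 Pa.
In SI base units: W = 3.822 N, H = 2.150e+09 Pa, K = 7.053e-03.
Worn volume V = K·W·L/H = 7.053e-03 · 3.822 · 39.24 / 2.150e+09 = 4.920e-10 m³.

value=4.920e-10 m^3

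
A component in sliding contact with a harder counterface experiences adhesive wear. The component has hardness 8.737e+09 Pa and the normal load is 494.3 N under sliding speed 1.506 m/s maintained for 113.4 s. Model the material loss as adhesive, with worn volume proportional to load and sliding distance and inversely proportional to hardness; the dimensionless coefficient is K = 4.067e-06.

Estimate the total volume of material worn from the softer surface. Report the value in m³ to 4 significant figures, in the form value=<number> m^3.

All arithmetic holds exact precision — the intermediates are shown rounded — rounded once at the end: four significant figures.
Path length L = v·t = 1.506 m/s × 113.4 s = 170.8 m.
Working in SI base units: W = 494.3 N, H = 8.737e+09 Pa, K = 4.067e-06.
Archard volume V = K·W·L/H = 4.067e-06 · 494.3 · 170.8 / 8.737e+09 = 3.930e-11 m³.

value=3.930e-11 m^3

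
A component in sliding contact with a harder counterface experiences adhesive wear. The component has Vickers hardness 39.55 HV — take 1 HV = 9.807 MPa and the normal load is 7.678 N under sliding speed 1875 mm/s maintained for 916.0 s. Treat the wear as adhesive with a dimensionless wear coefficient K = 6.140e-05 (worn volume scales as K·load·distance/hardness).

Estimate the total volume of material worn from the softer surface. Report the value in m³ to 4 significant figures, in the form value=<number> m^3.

value=2.088e-09 m^3

Shown intermediates are rounded, and the computation runs at full float precision; a lone final rounding to 4 significant figures.
Convert: Sliding speed v = 1875 mm/s = 1.875 m/s. Distance covered L = v·t = 1.875 m/s × 916.0 s = 1718 m.
Convert: Hardness H = 39.55 HV × 9.807 MPa/HV = 387.9 MPa = 3.879e+08 Pa.
SI base units throughout: W = 7.678 N, H = 3.879e+08 Pa, K = 6.140e-05.
Apply Archard: V = K·W·L/H = 6.140e-05 · 7.678 · 1718 / 3.879e+08 = 2.088e-09 m³.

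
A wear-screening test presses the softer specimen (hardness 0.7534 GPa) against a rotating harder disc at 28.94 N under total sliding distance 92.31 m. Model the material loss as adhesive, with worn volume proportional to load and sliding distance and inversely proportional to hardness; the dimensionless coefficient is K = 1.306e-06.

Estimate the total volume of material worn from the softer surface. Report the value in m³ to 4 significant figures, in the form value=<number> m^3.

value=4.631e-12 m^3

Shown intermediates are rounded — the computation holds exact precision — rounded just once: 4 significant digits.
Convert: Hardness H = 0.7534 GPa = 7.534e+08 Pa.
In SI base units: W = 28.94 N, H = 7.534e+08 Pa, K = 1.306e-06.
Archard relation: V = K·W·L/H = 1.306e-06 · 28.94 · 92.31 / 7.534e+08 = 4.631e-12 m³.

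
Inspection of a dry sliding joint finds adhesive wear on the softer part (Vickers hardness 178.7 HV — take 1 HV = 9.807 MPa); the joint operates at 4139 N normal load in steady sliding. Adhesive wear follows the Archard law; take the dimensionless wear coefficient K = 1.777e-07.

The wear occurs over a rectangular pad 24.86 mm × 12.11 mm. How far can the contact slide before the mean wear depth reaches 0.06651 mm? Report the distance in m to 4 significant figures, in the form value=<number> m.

value=4.771e+04 m

All arithmetic holds full precision; intermediates appear rounded. Rounded just once: four significant figures.
Hardness H = 178.7 HV × 9.807 MPa/HV = 1753 MPa = 1.753e+09 Pa.
Pad sides 24.86 mm × 12.11 mm = 0.02486 m × 0.01211 m. Contact area A = 0.02486 m × 0.01211 m = 3.011e-04 m².
Depth limit h_lim = 0.06651 mm = 6.651e-05 m.
SI base units throughout: W = 4139 N, H = 1.753e+09 Pa, K = 1.777e-07.
Limit volume V_lim = h_lim·A = 6.651e-05 · 3.011e-04 = 2.002e-08 m³.
So the life L = V_lim·H/(K·W) = 2.002e-08 · 1.753e+09 / (1.777e-07 · 4139) = 4.771e+04 m.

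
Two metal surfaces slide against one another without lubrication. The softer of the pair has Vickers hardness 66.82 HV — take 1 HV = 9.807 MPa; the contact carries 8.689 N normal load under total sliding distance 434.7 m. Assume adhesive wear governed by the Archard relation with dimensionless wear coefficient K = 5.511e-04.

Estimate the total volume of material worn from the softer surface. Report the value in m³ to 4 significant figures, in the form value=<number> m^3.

value=3.176e-09 m^3

All working math holds full precision, and the intermediates appear rounded, and one last rounding, at four significant digits.
Convert: Hardness H = 66.82 HV × 9.807 MPa/HV = 655.3 MPa = 6.553e+08 Pa.
Working in SI base units: W = 8.689 N, H = 6.553e+08 Pa, K = 5.511e-04.
Wear volume V = K·W·L/H = 5.511e-04 · 8.689 · 434.7 / 6.553e+08 = 3.176e-09 m³.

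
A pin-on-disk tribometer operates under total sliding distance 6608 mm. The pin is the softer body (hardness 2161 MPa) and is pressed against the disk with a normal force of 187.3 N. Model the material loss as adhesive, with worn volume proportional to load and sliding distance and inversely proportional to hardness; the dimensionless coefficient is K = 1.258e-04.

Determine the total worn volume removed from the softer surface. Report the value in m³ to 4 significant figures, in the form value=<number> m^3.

value=7.205e-11 m^3

Displayed values are rounded. All working math carries full precision — rounded just once: four significant digits.
Convert: Distance covered L = 6608 mm = 6.608 m.
Convert: Hardness H = 2161 MPa = 2.161e+09 Pa.
As SI base values: W = 187.3 N, H = 2.161e+09 Pa, K = 1.258e-04.
Apply Archard: V = K·W·L/H = 1.258e-04 · 187.3 · 6.608 / 2.161e+09 = 7.205e-11 m³.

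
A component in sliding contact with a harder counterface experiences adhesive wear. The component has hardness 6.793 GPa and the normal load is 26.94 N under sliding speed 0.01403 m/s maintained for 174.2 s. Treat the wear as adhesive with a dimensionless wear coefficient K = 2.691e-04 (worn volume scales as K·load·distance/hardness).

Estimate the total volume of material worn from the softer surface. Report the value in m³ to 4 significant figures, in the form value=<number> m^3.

Every step holds full precision — intermediate values are displayed rounded. Rounded once at the end: 4 significant digits.
Convert: Distance L = v·t = 0.01403 m/s × 174.2 s = 2.444 m.
Convert: Hardness H = 6.793 GPa = 6.793e+09 Pa.
As SI base values: W = 26.94 N, H = 6.793e+09 Pa, K = 2.691e-04.
Worn volume V = K·W·L/H = 2.691e-04 · 26.94 · 2.444 / 6.793e+09 = 2.608e-12 m³.

value=2.608e-12 m^3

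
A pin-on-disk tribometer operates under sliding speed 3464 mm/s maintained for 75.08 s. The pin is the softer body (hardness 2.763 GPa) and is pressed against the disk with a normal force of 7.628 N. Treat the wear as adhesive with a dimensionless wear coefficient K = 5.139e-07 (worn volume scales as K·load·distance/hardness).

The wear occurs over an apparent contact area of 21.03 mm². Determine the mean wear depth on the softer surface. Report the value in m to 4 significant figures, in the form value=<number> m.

value=1.755e-08 m

All arithmetic holds full precision; intermediates are printed rounded — a single final rounding to 4 significant figures.
Sliding speed v = 3464 mm/s = 3.464 m/s. Path length L = v·t = 3.464 m/s × 75.08 s = 260.1 m.
Hardness H = 2.763 GPa = 2.763e+09 Pa.
Contact area A = 21.03 mm² = 2.103e-05 m².
As SI base values: W = 7.628 N, H = 2.763e+09 Pa, K = 5.139e-07.
Apply Archard: V = K·W·L/H = 5.139e-07 · 7.628 · 260.1 / 2.763e+09 = 3.690e-13 m³.
Depth of wear h = V/A = 3.690e-13 / 2.103e-05 = 1.755e-08 m.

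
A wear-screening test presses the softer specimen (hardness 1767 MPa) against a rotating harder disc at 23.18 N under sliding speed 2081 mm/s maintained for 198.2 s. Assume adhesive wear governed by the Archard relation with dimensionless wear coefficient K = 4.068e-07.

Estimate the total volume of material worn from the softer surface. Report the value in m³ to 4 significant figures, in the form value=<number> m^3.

value=2.201e-12 m^3

Intermediates are displayed rounded, and the algebra keeps exact precision — one final rounding to four significant figures.
Sliding speed v = 2081 mm/s = 2.081 m/s. Sliding distance L = v·t = 2.081 m/s × 198.2 s = 412.5 m.
Hardness H = 1767 MPa = 1.767e+09 Pa.
As SI base values: W = 23.18 N, H = 1.767e+09 Pa, K = 4.068e-07.
The Archard volume V = K·W·L/H = 4.068e-07 · 23.18 · 412.5 / 1.767e+09 = 2.201e-12 m³.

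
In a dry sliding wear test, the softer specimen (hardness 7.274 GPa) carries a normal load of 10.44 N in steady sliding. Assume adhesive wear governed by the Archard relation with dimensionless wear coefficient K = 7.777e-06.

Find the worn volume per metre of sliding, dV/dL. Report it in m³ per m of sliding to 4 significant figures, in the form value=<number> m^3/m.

The intermediates are displayed rounded, and the algebra runs at exact precision, and one last rounding, at 4 significant digits.
Convert: Hardness H = 7.274 GPa = 7.274e+09 Pa.
Restated in SI base units: W = 10.44 N, H = 7.274e+09 Pa, K = 7.777e-06.
Sliding wear rate dV/dL = K·W/H (independent of L): 7.777e-06 · 10.44 / 7.274e+09 = 1.116e-14 m³/m.

value=1.116e-14 m^3/m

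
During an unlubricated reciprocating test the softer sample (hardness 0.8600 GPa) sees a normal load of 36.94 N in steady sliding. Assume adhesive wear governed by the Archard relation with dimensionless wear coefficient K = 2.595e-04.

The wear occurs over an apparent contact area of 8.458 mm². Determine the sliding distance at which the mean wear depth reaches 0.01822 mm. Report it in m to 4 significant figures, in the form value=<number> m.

Each operation carries exact precision — quoted intermediates are rounded, and a single final rounding, at 4 significant digits.
Convert: Hardness H = 0.8600 GPa = 8.600e+08 Pa.
Convert: Contact area A = 8.458 mm² = 8.458e-06 m².
Convert: Depth limit h_lim = 0.01822 mm = 1.822e-05 m.
In SI base units: W = 36.94 N, H = 8.600e+08 Pa, K = 2.595e-04.
Allowed volume V_lim = h_lim·A = 1.822e-05 · 8.458e-06 = 1.541e-10 m³.
Inverting, life L = V_lim·H/(K·W) = 1.541e-10 · 8.600e+08 / (2.595e-04 · 36.94) = 13.83 m.

value=13.83 m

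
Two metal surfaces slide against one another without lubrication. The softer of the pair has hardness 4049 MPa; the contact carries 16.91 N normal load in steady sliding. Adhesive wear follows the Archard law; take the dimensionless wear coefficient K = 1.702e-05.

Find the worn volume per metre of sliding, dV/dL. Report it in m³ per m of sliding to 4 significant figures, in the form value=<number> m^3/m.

value=7.108e-14 m^3/m

Quoted intermediates are rounded. All working math carries exact precision — rounded once at the end: four significant figures.
Hardness H = 4049 MPa = 4.049e+09 Pa.
In SI base units, W = 16.91 N, H = 4.049e+09 Pa, K = 1.702e-05.
Wear rate dV/dL = K·W/H (independent of L): 1.702e-05 · 16.91 / 4.049e+09 = 7.108e-14 m³/m.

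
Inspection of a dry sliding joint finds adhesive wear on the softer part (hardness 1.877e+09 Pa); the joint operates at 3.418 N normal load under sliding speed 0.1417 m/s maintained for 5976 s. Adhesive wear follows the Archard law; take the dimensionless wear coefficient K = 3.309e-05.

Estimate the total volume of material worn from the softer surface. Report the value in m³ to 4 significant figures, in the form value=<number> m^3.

value=5.103e-11 m^3

The computation holds full precision, and the intermediates are displayed rounded — one final rounding: 4 significant figures.
Convert: Distance L = v·t = 0.1417 m/s × 5976 s = 846.8 m.
Restated in SI base units: W = 3.418 N, H = 1.877e+09 Pa, K = 3.309e-05.
By Archard's law, V = K·W·L/H = 3.309e-05 · 3.418 · 846.8 / 1.877e+09 = 5.103e-11 m³.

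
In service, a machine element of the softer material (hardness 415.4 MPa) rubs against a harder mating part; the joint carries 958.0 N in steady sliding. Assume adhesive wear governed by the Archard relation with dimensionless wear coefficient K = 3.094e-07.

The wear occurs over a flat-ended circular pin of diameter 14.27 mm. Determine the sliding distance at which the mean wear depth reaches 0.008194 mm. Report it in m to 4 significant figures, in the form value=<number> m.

value=1837 m

Intermediates are displayed rounded — all arithmetic maintains full float precision; a lone final rounding, at 4 significant digits.
Convert: Hardness H = 415.4 MPa = 4.154e+08 Pa.
Convert: Pin diameter d = 14.27 mm = 0.01427 m. Contact area A = π·d²/4 = π·(0.01427 m)²/4 = 1.599e-04 m².
Convert: Depth limit h_lim = 0.008194 mm = 8.194e-06 m.
In SI base units, W = 958.0 N, H = 4.154e+08 Pa, K = 3.094e-07.
Volume at the limit: V_lim = h_lim·A = 8.194e-06 · 1.599e-04 = 1.310e-09 m³.
Sliding life L = V_lim·H/(K·W) = 1.310e-09 · 4.154e+08 / (3.094e-07 · 958.0) = 1837 m.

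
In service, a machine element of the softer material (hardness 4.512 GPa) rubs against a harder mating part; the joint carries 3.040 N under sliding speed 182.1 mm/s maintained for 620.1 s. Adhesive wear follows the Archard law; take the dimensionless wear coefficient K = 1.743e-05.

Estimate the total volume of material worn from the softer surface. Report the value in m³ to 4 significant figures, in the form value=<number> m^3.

value=1.326e-12 m^3

The computation maintains exact precision — printed values are rounded; one last rounding to four significant figures.
Convert: Sliding speed v = 182.1 mm/s = 0.1821 m/s. Distance covered L = v·t = 0.1821 m/s × 620.1 s = 112.9 m.
Convert: Hardness H = 4.512 GPa = 4.512e+09 Pa.
Working in SI base units: W = 3.040 N, H = 4.512e+09 Pa, K = 1.743e-05.
The Archard volume V = K·W·L/H = 1.743e-05 · 3.040 · 112.9 / 4.512e+09 = 1.326e-12 m³.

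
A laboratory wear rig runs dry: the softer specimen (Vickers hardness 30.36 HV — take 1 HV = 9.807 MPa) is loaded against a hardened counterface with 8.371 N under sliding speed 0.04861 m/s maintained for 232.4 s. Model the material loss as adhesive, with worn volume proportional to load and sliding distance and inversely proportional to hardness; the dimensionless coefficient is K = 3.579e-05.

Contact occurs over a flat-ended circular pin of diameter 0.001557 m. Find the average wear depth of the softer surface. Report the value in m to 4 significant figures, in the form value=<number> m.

value=5.970e-06 m

Intermediates appear rounded — all arithmetic holds full float precision — one final rounding, at four significant figures.
Sliding distance L = v·t = 0.04861 m/s × 232.4 s = 11.30 m.
Hardness H = 30.36 HV × 9.807 MPa/HV = 297.7 MPa = 2.977e+08 Pa.
Contact area A = π·d²/4 = π·(0.001557 m)²/4 = 1.904e-06 m².
In SI base units: W = 8.371 N, H = 2.977e+08 Pa, K = 3.579e-05.
Wear volume V = K·W·L/H = 3.579e-05 · 8.371 · 11.30 / 2.977e+08 = 1.137e-11 m³.
Mean wear depth h = V/A = 1.137e-11 / 1.904e-06 = 5.970e-06 m.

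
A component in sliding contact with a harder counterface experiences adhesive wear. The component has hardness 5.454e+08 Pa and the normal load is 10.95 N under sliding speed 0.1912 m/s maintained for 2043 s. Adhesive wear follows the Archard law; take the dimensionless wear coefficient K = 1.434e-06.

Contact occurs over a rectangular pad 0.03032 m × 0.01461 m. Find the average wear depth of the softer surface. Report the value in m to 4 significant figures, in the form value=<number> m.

value=2.539e-08 m

The computation holds full precision; the intermediates are printed rounded; a single final rounding, at 4 significant figures.
Convert: The distance L = v·t = 0.1912 m/s × 2043 s = 390.6 m.
Convert: Contact area A = 0.03032 m × 0.01461 m = 4.430e-04 m².
Working in SI base units: W = 10.95 N, H = 5.454e+08 Pa, K = 1.434e-06.
Archard volume V = K·W·L/H = 1.434e-06 · 10.95 · 390.6 / 5.454e+08 = 1.125e-11 m³.
Mean wear depth h = V/A = 1.125e-11 / 4.430e-04 = 2.539e-08 m.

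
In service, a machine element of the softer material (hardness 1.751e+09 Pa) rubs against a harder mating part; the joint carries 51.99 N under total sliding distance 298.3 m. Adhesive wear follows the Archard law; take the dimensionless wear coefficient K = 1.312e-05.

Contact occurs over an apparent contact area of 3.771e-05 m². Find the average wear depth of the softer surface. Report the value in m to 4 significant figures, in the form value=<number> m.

Every step keeps exact precision. Intermediates are displayed rounded — one final rounding, at 4 significant figures.
In SI base units: W = 51.99 N, H = 1.751e+09 Pa, K = 1.312e-05.
Archard relation: V = K·W·L/H = 1.312e-05 · 51.99 · 298.3 / 1.751e+09 = 1.162e-10 m³.
Wear depth h = V/A = 1.162e-10 / 3.771e-05 = 3.082e-06 m.

value=3.082e-06 m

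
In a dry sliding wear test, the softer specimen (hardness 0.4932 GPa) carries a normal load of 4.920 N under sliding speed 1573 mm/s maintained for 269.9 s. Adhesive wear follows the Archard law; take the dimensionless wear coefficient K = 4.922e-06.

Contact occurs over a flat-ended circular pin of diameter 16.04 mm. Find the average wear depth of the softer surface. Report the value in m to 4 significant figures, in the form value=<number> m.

Every step holds full float precision — the intermediates are shown rounded — rounded once at the end to four significant digits.
Sliding speed v = 1573 mm/s = 1.573 m/s. Path length L = v·t = 1.573 m/s × 269.9 s = 424.6 m.
Hardness H = 0.4932 GPa = 4.932e+08 Pa.
Pin diameter d = 16.04 mm = 0.01604 m. Contact area A = π·d²/4 = π·(0.01604 m)²/4 = 2.021e-04 m².
Working in SI base units: W = 4.920 N, H = 4.932e+08 Pa, K = 4.922e-06.
Archard relation: V = K·W·L/H = 4.922e-06 · 4.920 · 424.6 / 4.932e+08 = 2.085e-11 m³.
Wear depth h = V/A = 2.085e-11 / 2.021e-04 = 1.032e-07 m.

value=1.032e-07 m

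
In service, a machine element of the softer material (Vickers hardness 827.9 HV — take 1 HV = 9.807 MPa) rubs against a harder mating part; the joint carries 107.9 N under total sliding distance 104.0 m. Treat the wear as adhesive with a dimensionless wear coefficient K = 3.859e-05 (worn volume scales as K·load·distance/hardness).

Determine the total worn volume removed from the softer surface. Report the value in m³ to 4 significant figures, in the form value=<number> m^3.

The algebra carries full precision — intermediate values are shown rounded. Rounded once at the end: four significant figures.
Hardness H = 827.9 HV × 9.807 MPa/HV = 8119 MPa = 8.119e+09 Pa.
In SI base units: W = 107.9 N, H = 8.119e+09 Pa, K = 3.859e-05.
Archard relation: V = K·W·L/H = 3.859e-05 · 107.9 · 104.0 / 8.119e+09 = 5.334e-11 m³.

value=5.334e-11 m^3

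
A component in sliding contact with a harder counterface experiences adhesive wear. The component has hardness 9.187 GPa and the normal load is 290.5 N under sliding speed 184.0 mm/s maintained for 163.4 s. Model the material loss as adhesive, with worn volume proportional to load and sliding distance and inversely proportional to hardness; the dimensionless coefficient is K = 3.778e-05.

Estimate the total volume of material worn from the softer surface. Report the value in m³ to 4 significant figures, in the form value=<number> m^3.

The intermediates are displayed rounded. The computation runs at exact precision, and rounded just once to four significant figures.
Convert: Sliding speed v = 184.0 mm/s = 0.1840 m/s. Distance L = v·t = 0.1840 m/s × 163.4 s = 30.07 m.
Convert: Hardness H = 9.187 GPa = 9.187e+09 Pa.
Expressed in SI base units: W = 290.5 N, H = 9.187e+09 Pa, K = 3.778e-05.
By Archard's law, V = K·W·L/H = 3.778e-05 · 290.5 · 30.07 / 9.187e+09 = 3.592e-11 m³.

value=3.592e-11 m^3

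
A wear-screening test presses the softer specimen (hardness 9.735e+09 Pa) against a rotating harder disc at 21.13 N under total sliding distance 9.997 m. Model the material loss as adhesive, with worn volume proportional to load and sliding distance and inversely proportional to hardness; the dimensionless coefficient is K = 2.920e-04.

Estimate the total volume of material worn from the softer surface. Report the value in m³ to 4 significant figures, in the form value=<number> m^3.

value=6.336e-12 m^3

All working math maintains exact precision — the intermediates appear rounded, and rounded just once: 4 significant figures.
Collected in SI base units: W = 21.13 N, H = 9.735e+09 Pa, K = 2.920e-04.
Worn volume V = K·W·L/H = 2.920e-04 · 21.13 · 9.997 / 9.735e+09 = 6.336e-12 m³.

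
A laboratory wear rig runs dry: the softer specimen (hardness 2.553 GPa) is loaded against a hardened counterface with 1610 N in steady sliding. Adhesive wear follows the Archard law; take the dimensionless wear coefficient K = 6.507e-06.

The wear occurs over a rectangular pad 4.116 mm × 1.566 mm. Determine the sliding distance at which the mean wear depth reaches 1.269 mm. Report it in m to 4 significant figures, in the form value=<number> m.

value=1993 m

Intermediate values appear rounded — all arithmetic holds full float precision — one final rounding, at 4 significant digits.
Hardness H = 2.553 GPa = 2.553e+09 Pa.
Pad sides 4.116 mm × 1.566 mm = 0.004116 m × 0.001566 m. Contact area A = 0.004116 m × 0.001566 m = 6.446e-06 m².
Depth limit h_lim = 1.269 mm = 0.001269 m.
In SI base units: W = 1610 N, H = 2.553e+09 Pa, K = 6.507e-06.
Allowed volume V_lim = h_lim·A = 0.001269 · 6.446e-06 = 8.180e-09 m³.
Thus life L = V_lim·H/(K·W) = 8.180e-09 · 2.553e+09 / (6.507e-06 · 1610) = 1993 m.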